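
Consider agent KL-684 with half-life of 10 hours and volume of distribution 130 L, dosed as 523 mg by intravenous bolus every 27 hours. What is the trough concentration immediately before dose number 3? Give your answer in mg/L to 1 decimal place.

0.7 mg/L

f = (1/2)^(τ/t½) = (1/2)^(27/10) ≈ 0.1539.
C₀ = D/Vd = 523/130 ≈ 4.023 mg/L.
Before the 3rd dose, 2 doses have been given. Superposition: Cmin = C₀·(f + f²).
≈ 4.023 × (0.1539 + 0.0237) ≈ 4.023 × 0.1776 ≈ 0.714 mg/L.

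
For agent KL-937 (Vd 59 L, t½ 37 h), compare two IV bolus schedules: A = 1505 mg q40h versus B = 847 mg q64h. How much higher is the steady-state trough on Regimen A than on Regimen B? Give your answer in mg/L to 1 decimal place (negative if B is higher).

Regimen A: f = (1/2)^(40/37) ≈ 0.4727; Cmin,ss = (1505/59)·f/(1−f) ≈ 22.867 mg/L.
Regimen B: f = (1/2)^(64/37) ≈ 0.3015; Cmin,ss = (847/59)·f/(1−f) ≈ 6.197 mg/L.
Difference ≈ 22.867 − 6.197 ≈ 16.670 mg/L.

16.7 mg/L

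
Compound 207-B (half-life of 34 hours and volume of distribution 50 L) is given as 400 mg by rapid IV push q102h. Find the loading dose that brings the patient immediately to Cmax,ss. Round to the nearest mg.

457 mg

f = (1/2)^(102/34) ≈ 0.125000; accumulation ratio R = 1/(1−f) ≈ 1.14286.
Loading dose to hit Cmax,ss on first dose: D_load = D_maint·R ≈ 400 × 1.14286 ≈ 457.14 mg.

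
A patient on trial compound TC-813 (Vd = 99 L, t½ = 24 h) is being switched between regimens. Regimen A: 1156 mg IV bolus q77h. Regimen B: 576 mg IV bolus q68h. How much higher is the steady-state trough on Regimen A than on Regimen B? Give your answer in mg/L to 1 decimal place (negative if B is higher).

0.5 mg/L

Regimen A: f = (1/2)^(77/24) ≈ 0.1082; Cmin,ss = (1156/99)·f/(1−f) ≈ 1.417 mg/L.
Regimen B: f = (1/2)^(68/24) ≈ 0.1403; Cmin,ss = (576/99)·f/(1−f) ≈ 0.950 mg/L.
Difference ≈ 1.417 − 0.950 ≈ 0.467 mg/L.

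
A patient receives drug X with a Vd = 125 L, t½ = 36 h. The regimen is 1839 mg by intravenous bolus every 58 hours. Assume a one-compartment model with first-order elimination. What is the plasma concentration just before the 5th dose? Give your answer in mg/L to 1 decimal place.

f = (1/2)^(τ/t½) = (1/2)^(58/36) ≈ 0.3273.
C₀ = D/Vd = 1839/125 ≈ 14.712 mg/L.
Before the 5th dose, 4 doses have been given. Superposition: Cmin = C₀·(f + f² + … + f^4).
≈ 14.712 × (0.3273 + 0.1071 + 0.0351 + 0.0115) ≈ 14.712 × 0.4810 ≈ 7.076 mg/L.

7.1 mg/L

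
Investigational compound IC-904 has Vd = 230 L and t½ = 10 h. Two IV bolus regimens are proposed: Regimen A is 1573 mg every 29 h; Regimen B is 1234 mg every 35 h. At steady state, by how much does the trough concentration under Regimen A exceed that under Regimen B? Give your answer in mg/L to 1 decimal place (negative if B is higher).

0.5 mg/L

Regimen A: f = (1/2)^(29/10) ≈ 0.1340; Cmin,ss = (1573/230)·f/(1−f) ≈ 1.058 mg/L.
Regimen B: f = (1/2)^(35/10) ≈ 0.0884; Cmin,ss = (1234/230)·f/(1−f) ≈ 0.520 mg/L.
Difference ≈ 1.058 − 0.520 ≈ 0.538 mg/L.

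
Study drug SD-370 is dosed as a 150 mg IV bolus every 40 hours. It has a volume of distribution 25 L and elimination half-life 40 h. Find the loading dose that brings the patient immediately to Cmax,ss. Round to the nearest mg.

f = (1/2)^(40/40) ≈ 0.500000; accumulation ratio R = 1/(1−f) ≈ 2.00000.
Loading dose to hit Cmax,ss on first dose: D_load = D_maint·R ≈ 150 × 2.00000 ≈ 300.00 mg.

300 mg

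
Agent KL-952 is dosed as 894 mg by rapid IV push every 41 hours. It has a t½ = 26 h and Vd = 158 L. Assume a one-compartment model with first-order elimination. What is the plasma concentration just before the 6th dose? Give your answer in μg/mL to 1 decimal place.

f = (1/2)^(τ/t½) = (1/2)^(41/26) ≈ 0.3352.
C₀ = D/Vd = 894/158 ≈ 5.658 μg/mL.
Before the 6th dose, 5 doses have been given. Superposition: Cmin = C₀·(f + f² + … + f^5).
≈ 5.658 × (0.3352 + 0.1124 + 0.0377 + 0.0126 + 0.0042) ≈ 5.658 × 0.5021 ≈ 2.841 μg/mL.

2.8 μg/mL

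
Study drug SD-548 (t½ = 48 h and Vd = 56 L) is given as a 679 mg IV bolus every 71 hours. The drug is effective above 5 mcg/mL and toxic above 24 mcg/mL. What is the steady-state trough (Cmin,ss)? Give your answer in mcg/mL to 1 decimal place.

Over one 71-h interval, 71/48 ≈ 1.4792 half-lives elapse, leaving f ≈ 0.3587 of each dose.
At steady state, accumulation factor R = 1/(1 − e^(−kτ)) ≈ 1.5593.
Each bolus raises the concentration by D/Vd = 679/56 ≈ 12.125 mcg/mL.
Steady-state peak Cmax,ss = C₀·R ≈ 12.125 × 1.5593 ≈ 18.907 mcg/mL.
One interval later, Cmin,ss = Cmax,ss·e^(−kτ) ≈ 18.907 × 0.3587 ≈ 6.782 mcg/mL.
Trough 6.8 mcg/mL vs MEC 5 mcg/mL: adequate.

6.8 mcg/mL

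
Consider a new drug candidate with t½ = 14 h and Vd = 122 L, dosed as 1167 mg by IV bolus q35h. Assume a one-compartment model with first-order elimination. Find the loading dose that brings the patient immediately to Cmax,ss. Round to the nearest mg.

f = (1/2)^(35/14) ≈ 0.176777; accumulation ratio R = 1/(1−f) ≈ 1.21474.
Loading dose to hit Cmax,ss on first dose: D_load = D_maint·R ≈ 1167 × 1.21474 ≈ 1417.60 mg.

1418 mg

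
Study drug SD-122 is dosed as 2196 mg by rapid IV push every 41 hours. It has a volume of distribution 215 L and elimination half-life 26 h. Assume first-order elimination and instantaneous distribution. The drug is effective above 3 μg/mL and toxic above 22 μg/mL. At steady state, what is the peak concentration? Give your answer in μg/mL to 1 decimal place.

τ/t½ = 41/26 ≈ 1.5769, so fraction remaining f = (1/2)^(41/26) ≈ 0.3352.
At steady state, accumulation factor R = 1/(1 − e^(−kτ)) ≈ 1.5042.
Each bolus raises the concentration by D/Vd = 2196/215 ≈ 10.214 μg/mL.
Cmax,ss = C₀/(1 − f) ≈ 10.214/0.6648 ≈ 15.364 μg/mL.
Peak 15.4 μg/mL vs MTC 22 μg/mL: below toxic threshold.

15.4 μg/mL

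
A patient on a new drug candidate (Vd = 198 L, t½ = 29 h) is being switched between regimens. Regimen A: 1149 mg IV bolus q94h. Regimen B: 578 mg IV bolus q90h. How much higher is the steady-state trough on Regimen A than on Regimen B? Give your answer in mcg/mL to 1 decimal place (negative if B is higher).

0.3 mcg/mL

Regimen A: f = (1/2)^(94/29) ≈ 0.1057; Cmin,ss = (1149/198)·f/(1−f) ≈ 0.686 mcg/mL.
Regimen B: f = (1/2)^(90/29) ≈ 0.1164; Cmin,ss = (578/198)·f/(1−f) ≈ 0.385 mcg/mL.
Difference ≈ 0.686 − 0.385 ≈ 0.301 mcg/mL.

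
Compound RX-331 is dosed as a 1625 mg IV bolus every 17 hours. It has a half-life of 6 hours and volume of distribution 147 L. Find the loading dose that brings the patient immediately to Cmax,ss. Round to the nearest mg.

f = (1/2)^(17/6) ≈ 0.140308; accumulation ratio R = 1/(1−f) ≈ 1.16321.
Loading dose to hit Cmax,ss on first dose: D_load = D_maint·R ≈ 1625 × 1.16321 ≈ 1890.22 mg.

1890 mg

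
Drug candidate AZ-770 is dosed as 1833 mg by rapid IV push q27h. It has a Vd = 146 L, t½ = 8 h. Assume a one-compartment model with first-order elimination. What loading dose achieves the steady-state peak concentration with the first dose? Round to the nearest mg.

2029 mg

f = (1/2)^(27/8) ≈ 0.096388; accumulation ratio R = 1/(1−f) ≈ 1.10667.
Loading dose to hit Cmax,ss on first dose: D_load = D_maint·R ≈ 1833 × 1.10667 ≈ 2028.53 mg.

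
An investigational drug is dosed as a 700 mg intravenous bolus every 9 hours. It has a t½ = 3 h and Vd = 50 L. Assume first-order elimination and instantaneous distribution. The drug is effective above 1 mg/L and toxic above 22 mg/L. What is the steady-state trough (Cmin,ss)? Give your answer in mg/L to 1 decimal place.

The dosing interval is 3 half-lives, so f = 2^(−3) = 0.125.
Accumulation ratio R = 1/(1 − f) = 1/0.875 = 8/7.
Single-dose peak C₀ = D/Vd = 700/50 = 14 mg/L.
Steady-state peak Cmax,ss = C₀·R = 14 × 8/7 ≈ 16.000 mg/L.
Steady-state trough Cmin,ss = Cmax,ss·f ≈ 16.000 × 0.125 ≈ 2.000 mg/L.
Trough 2.0 mg/L vs MEC 1 mg/L: adequate.

2.0 mg/L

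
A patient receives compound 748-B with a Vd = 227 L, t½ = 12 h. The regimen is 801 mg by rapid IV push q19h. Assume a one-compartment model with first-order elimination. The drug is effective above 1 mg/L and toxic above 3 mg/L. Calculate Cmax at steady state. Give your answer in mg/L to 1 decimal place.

k = ln2/t½ = ln2/12 ≈ 0.057762 h⁻¹; fraction remaining f = e^(−kτ) = e^(−0.057762×19) ≈ 0.3337.
At steady state, accumulation factor R = 1/(1 − e^(−kτ)) ≈ 1.5008.
Each bolus raises the concentration by D/Vd = 801/227 ≈ 3.529 mg/L.
Cmax,ss = C₀/(1 − f) ≈ 3.529/0.6663 ≈ 5.296 mg/L.
Peak 5.3 mg/L vs MTC 3 mg/L: exceeds toxic threshold.

5.3 mg/L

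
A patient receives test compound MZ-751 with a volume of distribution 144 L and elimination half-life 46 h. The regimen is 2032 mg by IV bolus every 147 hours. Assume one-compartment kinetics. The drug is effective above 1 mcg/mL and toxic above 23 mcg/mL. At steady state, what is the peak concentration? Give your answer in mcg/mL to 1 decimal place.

15.8 mcg/mL

τ/t½ = 147/46 ≈ 3.1957, so fraction remaining f = (1/2)^(147/46) ≈ 0.1091.
Accumulation ratio R = 1/(1 − f) ≈ 1/0.8909 ≈ 1.1225.
Each bolus raises the concentration by D/Vd = 2032/144 ≈ 14.111 mcg/mL.
Steady-state peak Cmax,ss = C₀·R ≈ 14.111 × 1.1225 ≈ 15.840 mcg/mL.
Peak 15.8 mcg/mL vs MTC 23 mcg/mL: below toxic threshold.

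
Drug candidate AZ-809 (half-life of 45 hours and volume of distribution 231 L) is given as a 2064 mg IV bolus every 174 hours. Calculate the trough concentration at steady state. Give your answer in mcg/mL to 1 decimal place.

Over one 174-h interval, 174/45 ≈ 3.8667 half-lives elapse, leaving f ≈ 0.0686 of each dose.
Each bolus raises the concentration by D/Vd = 2064/231 ≈ 8.935 mcg/mL.
Steady-state trough Cmin,ss = C₀·f/(1−f) ≈ 8.935 × 0.0686/0.9314 ≈ 0.658 mcg/mL.

0.7 mcg/mL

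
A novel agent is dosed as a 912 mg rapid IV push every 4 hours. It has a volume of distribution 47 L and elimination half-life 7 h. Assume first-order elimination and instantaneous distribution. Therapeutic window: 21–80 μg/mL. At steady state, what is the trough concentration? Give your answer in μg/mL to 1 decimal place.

39.9 μg/mL

k = ln2/t½ = ln2/7 ≈ 0.099021 h⁻¹; fraction remaining f = e^(−kτ) = e^(−0.099021×4) ≈ 0.6730.
Single-dose peak C₀ = D/Vd = 912/47 ≈ 19.404 μg/mL.
Steady-state trough Cmin,ss = C₀·f/(1−f) ≈ 19.404 × 0.6730/0.3270 ≈ 39.935 μg/mL.
Trough 39.9 μg/mL vs MEC 21 μg/mL: adequate.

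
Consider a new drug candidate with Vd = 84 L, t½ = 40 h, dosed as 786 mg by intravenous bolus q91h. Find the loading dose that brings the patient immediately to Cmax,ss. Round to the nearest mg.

991 mg

f = (1/2)^(91/40) ≈ 0.206613; accumulation ratio R = 1/(1−f) ≈ 1.26042.
Loading dose to hit Cmax,ss on first dose: D_load = D_maint·R ≈ 786 × 1.26042 ≈ 990.69 mg.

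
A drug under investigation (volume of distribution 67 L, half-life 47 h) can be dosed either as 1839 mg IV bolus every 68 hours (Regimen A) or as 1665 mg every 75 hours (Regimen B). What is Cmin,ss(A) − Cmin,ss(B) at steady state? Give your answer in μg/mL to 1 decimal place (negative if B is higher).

Regimen A: f = (1/2)^(68/47) ≈ 0.3668; Cmin,ss = (1839/67)·f/(1−f) ≈ 15.900 μg/mL.
Regimen B: f = (1/2)^(75/47) ≈ 0.3309; Cmin,ss = (1665/67)·f/(1−f) ≈ 12.290 μg/mL.
Difference ≈ 15.900 − 12.290 ≈ 3.610 μg/mL.

3.6 μg/mL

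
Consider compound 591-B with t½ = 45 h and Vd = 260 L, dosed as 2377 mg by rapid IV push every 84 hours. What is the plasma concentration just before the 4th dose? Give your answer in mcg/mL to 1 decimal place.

f = (1/2)^(τ/t½) = (1/2)^(84/45) ≈ 0.2742.
C₀ = D/Vd = 2377/260 ≈ 9.142 mcg/mL.
Before the 4th dose, 3 doses have been given. Superposition: Cmin = C₀·(f + f² + … + f^3).
≈ 9.142 × (0.2742 + 0.0752 + 0.0206) ≈ 9.142 × 0.3700 ≈ 3.383 mcg/mL.

3.4 mcg/mL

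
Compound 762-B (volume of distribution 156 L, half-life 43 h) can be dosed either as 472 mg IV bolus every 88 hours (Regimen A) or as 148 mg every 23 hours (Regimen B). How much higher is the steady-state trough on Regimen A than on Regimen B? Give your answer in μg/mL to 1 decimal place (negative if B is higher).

Regimen A: f = (1/2)^(88/43) ≈ 0.2421; Cmin,ss = (472/156)·f/(1−f) ≈ 0.966 μg/mL.
Regimen B: f = (1/2)^(23/43) ≈ 0.6902; Cmin,ss = (148/156)·f/(1−f) ≈ 2.114 μg/mL.
Difference ≈ 0.966 − 2.114 ≈ -1.148 μg/mL.

-1.1 μg/mL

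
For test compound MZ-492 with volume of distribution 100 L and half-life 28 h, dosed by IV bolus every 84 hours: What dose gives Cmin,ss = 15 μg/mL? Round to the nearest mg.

10500 mg

τ/t½ = 84/28 ≈ 3, so f = (1/2)^(84/28) ≈ 0.125000.
Cmin,ss = (D/Vd)·f/(1−f), so D = Cmin,ss·Vd·(1−f)/f.
D = 15 × 100 × (1−f)/f ≈ 15 × 100 × 7.00000 ≈ 10500.00 mg.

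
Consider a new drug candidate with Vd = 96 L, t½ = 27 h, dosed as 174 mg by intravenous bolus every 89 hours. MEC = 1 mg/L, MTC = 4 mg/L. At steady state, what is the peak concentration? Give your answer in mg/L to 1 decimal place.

Over one 89-h interval, 89/27 ≈ 3.2963 half-lives elapse, leaving f ≈ 0.1018 of each dose.
At steady state, accumulation factor R = 1/(1 − e^(−kτ)) ≈ 1.1133.
Each bolus raises the concentration by D/Vd = 174/96 ≈ 1.812 mg/L.
Steady-state peak Cmax,ss = C₀·R ≈ 1.812 × 1.1133 ≈ 2.017 mg/L.
Peak 2.0 mg/L vs MTC 4 mg/L: below toxic threshold.

2.0 mg/L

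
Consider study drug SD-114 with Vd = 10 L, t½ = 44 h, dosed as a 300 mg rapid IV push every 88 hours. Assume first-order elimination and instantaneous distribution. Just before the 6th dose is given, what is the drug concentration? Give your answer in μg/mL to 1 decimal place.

f = (1/2)^(τ/t½) = (1/2)^(88/44) ≈ 0.2500.
C₀ = D/Vd = 300/10 ≈ 30.000 μg/mL.
Before the 6th dose, 5 doses have been given. Superposition: Cmin = C₀·(f + f² + … + f^5).
≈ 30.000 × (0.2500 + 0.0625 + 0.0156 + 0.0039 + 0.0010) ≈ 30.000 × 0.3330 ≈ 9.990 μg/mL.

10.0 μg/mL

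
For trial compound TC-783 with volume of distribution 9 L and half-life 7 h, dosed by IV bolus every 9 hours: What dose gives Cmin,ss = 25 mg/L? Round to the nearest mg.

324 mg

τ/t½ = 9/7 ≈ 1.2857, so f = (1/2)^(9/7) ≈ 0.410168.
Cmin,ss = (D/Vd)·f/(1−f), so D = Cmin,ss·Vd·(1−f)/f.
D = 25 × 9 × (1−f)/f ≈ 25 × 9 × 1.43803 ≈ 323.56 mg.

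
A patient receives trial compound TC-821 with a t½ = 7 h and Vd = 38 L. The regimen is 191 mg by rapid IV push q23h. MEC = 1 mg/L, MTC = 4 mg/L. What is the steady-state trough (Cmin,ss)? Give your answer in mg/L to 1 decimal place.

τ/t½ = 23/7 ≈ 3.2857, so fraction remaining f = (1/2)^(23/7) ≈ 0.1025.
Accumulation ratio R = 1/(1 − f) ≈ 1/0.8975 ≈ 1.1142.
Each bolus raises the concentration by D/Vd = 191/38 ≈ 5.026 mg/L.
Cmax,ss = C₀/(1 − f) ≈ 5.026/0.8975 ≈ 5.600 mg/L.
One interval later, Cmin,ss = Cmax,ss·e^(−kτ) ≈ 5.600 × 0.1025 ≈ 0.574 mg/L.
Trough 0.6 mg/L vs MEC 1 mg/L: subtherapeutic.

0.6 mg/L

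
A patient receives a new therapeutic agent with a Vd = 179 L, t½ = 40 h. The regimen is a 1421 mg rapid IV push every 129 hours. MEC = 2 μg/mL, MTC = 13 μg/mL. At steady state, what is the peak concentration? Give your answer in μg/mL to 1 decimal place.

8.9 μg/mL

τ/t½ = 129/40 ≈ 3.225, so fraction remaining f = (1/2)^(129/40) ≈ 0.1069.
At steady state, accumulation factor R = 1/(1 − e^(−kτ)) ≈ 1.1197.
Single-dose peak C₀ = D/Vd = 1421/179 ≈ 7.939 μg/mL.
Cmax,ss = C₀/(1 − f) ≈ 7.939/0.8931 ≈ 8.889 μg/mL.
Peak 8.9 μg/mL vs MTC 13 μg/mL: below toxic threshold.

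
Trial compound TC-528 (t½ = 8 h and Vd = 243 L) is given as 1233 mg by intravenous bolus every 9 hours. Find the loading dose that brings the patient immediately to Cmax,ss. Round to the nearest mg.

f = (1/2)^(9/8) ≈ 0.458502; accumulation ratio R = 1/(1−f) ≈ 1.84673.
Loading dose to hit Cmax,ss on first dose: D_load = D_maint·R ≈ 1233 × 1.84673 ≈ 2277.02 mg.

2277 mg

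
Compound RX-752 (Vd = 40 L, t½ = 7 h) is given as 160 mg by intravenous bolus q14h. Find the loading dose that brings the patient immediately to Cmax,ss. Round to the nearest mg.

213 mg

f = (1/2)^(14/7) ≈ 0.250000; accumulation ratio R = 1/(1−f) ≈ 1.33333.
Loading dose to hit Cmax,ss on first dose: D_load = D_maint·R ≈ 160 × 1.33333 ≈ 213.33 mg.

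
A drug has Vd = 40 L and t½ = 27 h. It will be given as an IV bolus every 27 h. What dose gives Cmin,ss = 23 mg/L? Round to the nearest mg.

920 mg

τ/t½ = 27/27 ≈ 1, so f = (1/2)^(27/27) ≈ 0.500000.
Cmin,ss = (D/Vd)·f/(1−f), so D = Cmin,ss·Vd·(1−f)/f.
D = 23 × 40 × (1−f)/f ≈ 23 × 40 × 1.00000 ≈ 920.00 mg.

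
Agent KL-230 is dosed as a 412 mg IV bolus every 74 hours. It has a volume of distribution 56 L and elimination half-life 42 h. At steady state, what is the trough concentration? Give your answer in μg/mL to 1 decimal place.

3.1 μg/mL

τ/t½ = 74/42 ≈ 1.7619, so fraction remaining f = (1/2)^(74/42) ≈ 0.2949.
Accumulation ratio R = 1/(1 − f) ≈ 1/0.7051 ≈ 1.4182.
Single-dose peak C₀ = D/Vd = 412/56 ≈ 7.357 μg/mL.
Steady-state peak Cmax,ss = C₀·R ≈ 7.357 × 1.4182 ≈ 10.434 μg/mL.
Steady-state trough Cmin,ss = Cmax,ss·f ≈ 10.434 × 0.2949 ≈ 3.077 μg/mL.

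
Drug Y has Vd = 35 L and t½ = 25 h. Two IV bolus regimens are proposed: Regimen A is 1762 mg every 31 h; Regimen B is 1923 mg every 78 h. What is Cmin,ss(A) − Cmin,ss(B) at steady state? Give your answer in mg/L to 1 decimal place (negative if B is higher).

29.8 mg/L

Regimen A: f = (1/2)^(31/25) ≈ 0.4234; Cmin,ss = (1762/35)·f/(1−f) ≈ 36.967 mg/L.
Regimen B: f = (1/2)^(78/25) ≈ 0.1150; Cmin,ss = (1923/35)·f/(1−f) ≈ 7.139 mg/L.
Difference ≈ 36.967 − 7.139 ≈ 29.828 mg/L.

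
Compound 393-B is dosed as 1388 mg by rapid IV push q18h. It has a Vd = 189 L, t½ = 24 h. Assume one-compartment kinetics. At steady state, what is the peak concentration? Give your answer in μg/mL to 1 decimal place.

18.1 μg/mL

τ/t½ = 18/24 ≈ 0.75, so fraction remaining f = (1/2)^(18/24) ≈ 0.5946.
Accumulation ratio R = 1/(1 − f) ≈ 1/0.4054 ≈ 2.4667.
Single-dose peak C₀ = D/Vd = 1388/189 ≈ 7.344 μg/mL.
Steady-state peak Cmax,ss = C₀·R ≈ 7.344 × 2.4667 ≈ 18.115 μg/mL.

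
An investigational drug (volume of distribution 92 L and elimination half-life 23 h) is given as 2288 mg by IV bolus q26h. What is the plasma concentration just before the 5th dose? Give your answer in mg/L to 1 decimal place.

20.0 mg/L

f = (1/2)^(τ/t½) = (1/2)^(26/23) ≈ 0.4568.
C₀ = D/Vd = 2288/92 ≈ 24.870 mg/L.
Before the 5th dose, 4 doses have been given. Superposition: Cmin = C₀·(f + f² + … + f^4).
≈ 24.870 × (0.4568 + 0.2087 + 0.0953 + 0.0435) ≈ 24.870 × 0.8043 ≈ 20.003 mg/L.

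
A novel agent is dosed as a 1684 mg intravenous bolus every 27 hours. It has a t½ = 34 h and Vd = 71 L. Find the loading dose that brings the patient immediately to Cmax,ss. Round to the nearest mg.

3978 mg

f = (1/2)^(27/34) ≈ 0.576696; accumulation ratio R = 1/(1−f) ≈ 2.36237.
Loading dose to hit Cmax,ss on first dose: D_load = D_maint·R ≈ 1684 × 2.36237 ≈ 3978.23 mg.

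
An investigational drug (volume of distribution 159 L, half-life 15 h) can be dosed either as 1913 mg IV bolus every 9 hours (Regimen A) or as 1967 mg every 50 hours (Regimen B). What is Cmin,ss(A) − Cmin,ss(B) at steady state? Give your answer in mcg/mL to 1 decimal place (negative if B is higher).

Regimen A: f = (1/2)^(9/15) ≈ 0.6598; Cmin,ss = (1913/159)·f/(1−f) ≈ 23.334 mcg/mL.
Regimen B: f = (1/2)^(50/15) ≈ 0.0992; Cmin,ss = (1967/159)·f/(1−f) ≈ 1.362 mcg/mL.
Difference ≈ 23.334 − 1.362 ≈ 21.972 mcg/mL.

22.0 mcg/mL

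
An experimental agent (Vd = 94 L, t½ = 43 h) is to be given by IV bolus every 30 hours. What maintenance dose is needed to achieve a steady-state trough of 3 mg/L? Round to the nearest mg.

τ/t½ = 30/43 ≈ 0.69767, so f = (1/2)^(30/43) ≈ 0.616565.
Cmin,ss = (D/Vd)·f/(1−f), so D = Cmin,ss·Vd·(1−f)/f.
D = 3 × 94 × (1−f)/f ≈ 3 × 94 × 0.62189 ≈ 175.37 mg.

175 mg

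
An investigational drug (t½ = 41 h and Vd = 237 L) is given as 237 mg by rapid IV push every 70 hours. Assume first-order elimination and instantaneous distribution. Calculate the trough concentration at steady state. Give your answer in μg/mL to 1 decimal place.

0.4 μg/mL

Over one 70-h interval, 70/41 ≈ 1.7073 half-lives elapse, leaving f ≈ 0.3062 of each dose.
Each bolus raises the concentration by D/Vd = 237/237 ≈ 1.000 μg/mL.
Steady-state trough Cmin,ss = C₀·f/(1−f) ≈ 1.000 × 0.3062/0.6938 ≈ 0.441 μg/mL.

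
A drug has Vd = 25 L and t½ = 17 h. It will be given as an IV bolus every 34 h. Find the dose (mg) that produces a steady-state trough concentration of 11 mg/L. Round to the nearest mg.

825 mg

τ/t½ = 34/17 ≈ 2, so f = (1/2)^(34/17) ≈ 0.250000.
Cmin,ss = (D/Vd)·f/(1−f), so D = Cmin,ss·Vd·(1−f)/f.
D = 11 × 25 × (1−f)/f ≈ 11 × 25 × 3.00000 ≈ 825.00 mg.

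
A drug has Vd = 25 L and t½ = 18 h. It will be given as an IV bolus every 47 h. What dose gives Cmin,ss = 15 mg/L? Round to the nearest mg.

τ/t½ = 47/18 ≈ 2.6111, so f = (1/2)^(47/18) ≈ 0.163673.
Cmin,ss = (D/Vd)·f/(1−f), so D = Cmin,ss·Vd·(1−f)/f.
D = 15 × 25 × (1−f)/f ≈ 15 × 25 × 5.10974 ≈ 1916.15 mg.

1916 mg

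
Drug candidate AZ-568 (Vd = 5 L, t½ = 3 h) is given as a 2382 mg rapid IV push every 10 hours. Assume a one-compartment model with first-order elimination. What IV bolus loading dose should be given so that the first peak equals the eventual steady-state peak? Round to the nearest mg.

f = (1/2)^(10/3) ≈ 0.099213; accumulation ratio R = 1/(1−f) ≈ 1.11014.
Loading dose to hit Cmax,ss on first dose: D_load = D_maint·R ≈ 2382 × 1.11014 ≈ 2644.35 mg.

2644 mg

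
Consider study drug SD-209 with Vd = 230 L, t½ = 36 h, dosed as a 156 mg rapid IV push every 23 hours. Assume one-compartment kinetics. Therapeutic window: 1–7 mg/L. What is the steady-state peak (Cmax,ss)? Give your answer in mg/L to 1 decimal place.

1.9 mg/L

τ/t½ = 23/36 ≈ 0.63889, so fraction remaining f = (1/2)^(23/36) ≈ 0.6422.
Accumulation ratio R = 1/(1 − f) ≈ 1/0.3578 ≈ 2.7949.
Single-dose peak C₀ = D/Vd = 156/230 ≈ 0.678 mg/L.
Steady-state peak Cmax,ss = C₀·R ≈ 0.678 × 2.7949 ≈ 1.895 mg/L.
Peak 1.9 mg/L vs MTC 7 mg/L: below toxic threshold.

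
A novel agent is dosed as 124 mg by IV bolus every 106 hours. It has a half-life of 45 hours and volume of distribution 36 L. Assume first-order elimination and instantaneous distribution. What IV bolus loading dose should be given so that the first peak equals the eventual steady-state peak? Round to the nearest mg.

f = (1/2)^(106/45) ≈ 0.195392; accumulation ratio R = 1/(1−f) ≈ 1.24284.
Loading dose to hit Cmax,ss on first dose: D_load = D_maint·R ≈ 124 × 1.24284 ≈ 154.11 mg.

154 mg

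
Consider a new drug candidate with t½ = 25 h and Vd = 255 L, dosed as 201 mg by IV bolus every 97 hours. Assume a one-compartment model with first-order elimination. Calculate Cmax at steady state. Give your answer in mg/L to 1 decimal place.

0.8 mg/L

k = ln2/t½ = ln2/25 ≈ 0.027726 h⁻¹; fraction remaining f = e^(−kτ) = e^(−0.027726×97) ≈ 0.0679.
Accumulation ratio R = 1/(1 − f) ≈ 1/0.9321 ≈ 1.0728.
Single-dose peak C₀ = D/Vd = 201/255 ≈ 0.788 mg/L.
Cmax,ss = C₀/(1 − f) ≈ 0.788/0.9321 ≈ 0.845 mg/L.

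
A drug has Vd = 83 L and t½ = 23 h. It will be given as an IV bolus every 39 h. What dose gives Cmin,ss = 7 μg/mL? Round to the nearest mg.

τ/t½ = 39/23 ≈ 1.6957, so f = (1/2)^(39/23) ≈ 0.308715.
Cmin,ss = (D/Vd)·f/(1−f), so D = Cmin,ss·Vd·(1−f)/f.
D = 7 × 83 × (1−f)/f ≈ 7 × 83 × 2.23923 ≈ 1300.99 mg.

1301 mg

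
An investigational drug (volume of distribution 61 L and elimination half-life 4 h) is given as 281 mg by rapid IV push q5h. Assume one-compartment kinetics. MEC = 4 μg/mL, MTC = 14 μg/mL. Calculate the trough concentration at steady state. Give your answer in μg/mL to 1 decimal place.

k = ln2/t½ = ln2/4 ≈ 0.173287 h⁻¹; fraction remaining f = e^(−kτ) = e^(−0.173287×5) ≈ 0.4204.
Each bolus raises the concentration by D/Vd = 281/61 ≈ 4.607 μg/mL.
Steady-state trough Cmin,ss = C₀·f/(1−f) ≈ 4.607 × 0.4204/0.5796 ≈ 3.342 μg/mL.
Trough 3.3 μg/mL vs MEC 4 μg/mL: subtherapeutic.

3.3 μg/mL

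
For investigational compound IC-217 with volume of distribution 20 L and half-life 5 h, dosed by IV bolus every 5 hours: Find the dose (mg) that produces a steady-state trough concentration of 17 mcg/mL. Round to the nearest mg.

τ/t½ = 5/5 ≈ 1, so f = (1/2)^(5/5) ≈ 0.500000.
Cmin,ss = (D/Vd)·f/(1−f), so D = Cmin,ss·Vd·(1−f)/f.
D = 17 × 20 × (1−f)/f ≈ 17 × 20 × 1.00000 ≈ 340.00 mg.

340 mg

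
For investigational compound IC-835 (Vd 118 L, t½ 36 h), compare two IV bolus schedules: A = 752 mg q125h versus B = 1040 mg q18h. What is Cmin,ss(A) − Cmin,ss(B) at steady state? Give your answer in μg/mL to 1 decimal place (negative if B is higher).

Regimen A: f = (1/2)^(125/36) ≈ 0.0901; Cmin,ss = (752/118)·f/(1−f) ≈ 0.631 μg/mL.
Regimen B: f = (1/2)^(18/36) ≈ 0.7071; Cmin,ss = (1040/118)·f/(1−f) ≈ 21.277 μg/mL.
Difference ≈ 0.631 − 21.277 ≈ -20.646 μg/mL.

-20.6 μg/mL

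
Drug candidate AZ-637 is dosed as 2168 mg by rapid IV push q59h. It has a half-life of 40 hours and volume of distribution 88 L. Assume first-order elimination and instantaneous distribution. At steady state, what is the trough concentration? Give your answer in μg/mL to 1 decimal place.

13.8 μg/mL

Over one 59-h interval, 59/40 ≈ 1.475 half-lives elapse, leaving f ≈ 0.3597 of each dose.
At steady state, accumulation factor R = 1/(1 − e^(−kτ)) ≈ 1.5618.
Single-dose peak C₀ = D/Vd = 2168/88 ≈ 24.636 μg/mL.
Steady-state peak Cmax,ss = C₀·R ≈ 24.636 × 1.5618 ≈ 38.477 μg/mL.
One interval later, Cmin,ss = Cmax,ss·e^(−kτ) ≈ 38.477 × 0.3597 ≈ 13.840 μg/mL.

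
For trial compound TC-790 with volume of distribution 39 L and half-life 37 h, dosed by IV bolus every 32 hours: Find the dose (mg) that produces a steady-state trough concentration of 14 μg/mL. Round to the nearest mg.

τ/t½ = 32/37 ≈ 0.86486, so f = (1/2)^(32/37) ≈ 0.549098.
Cmin,ss = (D/Vd)·f/(1−f), so D = Cmin,ss·Vd·(1−f)/f.
D = 14 × 39 × (1−f)/f ≈ 14 × 39 × 0.82117 ≈ 448.36 mg.

448 mg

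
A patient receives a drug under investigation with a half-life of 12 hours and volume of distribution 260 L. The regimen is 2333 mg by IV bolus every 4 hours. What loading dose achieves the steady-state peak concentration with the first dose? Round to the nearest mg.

11309 mg

f = (1/2)^(4/12) ≈ 0.793701; accumulation ratio R = 1/(1−f) ≈ 4.84733.
Loading dose to hit Cmax,ss on first dose: D_load = D_maint·R ≈ 2333 × 4.84733 ≈ 11308.82 mg.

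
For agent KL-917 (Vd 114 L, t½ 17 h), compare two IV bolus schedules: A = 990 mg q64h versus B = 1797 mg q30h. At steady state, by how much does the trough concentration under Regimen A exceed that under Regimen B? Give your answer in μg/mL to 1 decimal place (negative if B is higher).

-5.9 μg/mL

Regimen A: f = (1/2)^(64/17) ≈ 0.0736; Cmin,ss = (990/114)·f/(1−f) ≈ 0.690 μg/mL.
Regimen B: f = (1/2)^(30/17) ≈ 0.2943; Cmin,ss = (1797/114)·f/(1−f) ≈ 6.574 μg/mL.
Difference ≈ 0.690 − 6.574 ≈ -5.884 μg/mL.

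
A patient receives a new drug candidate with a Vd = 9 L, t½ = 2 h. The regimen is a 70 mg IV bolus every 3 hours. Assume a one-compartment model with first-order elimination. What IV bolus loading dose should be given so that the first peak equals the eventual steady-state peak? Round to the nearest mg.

108 mg

f = (1/2)^(3/2) ≈ 0.353553; accumulation ratio R = 1/(1−f) ≈ 1.54692.
Loading dose to hit Cmax,ss on first dose: D_load = D_maint·R ≈ 70 × 1.54692 ≈ 108.28 mg.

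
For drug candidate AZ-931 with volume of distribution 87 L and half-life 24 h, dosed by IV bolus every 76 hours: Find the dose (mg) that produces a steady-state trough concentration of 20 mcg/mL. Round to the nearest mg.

τ/t½ = 76/24 ≈ 3.1667, so f = (1/2)^(76/24) ≈ 0.111362.
Cmin,ss = (D/Vd)·f/(1−f), so D = Cmin,ss·Vd·(1−f)/f.
D = 20 × 87 × (1−f)/f ≈ 20 × 87 × 7.97972 ≈ 13884.71 mg.

13885 mg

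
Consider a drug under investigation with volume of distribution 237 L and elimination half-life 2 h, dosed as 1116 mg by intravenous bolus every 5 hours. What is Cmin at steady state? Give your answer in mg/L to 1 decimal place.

Over one 5-h interval, 5/2 ≈ 2.5 half-lives elapse, leaving f ≈ 0.1768 of each dose.
Single-dose peak C₀ = D/Vd = 1116/237 ≈ 4.709 mg/L.
Steady-state trough Cmin,ss = C₀·f/(1−f) ≈ 4.709 × 0.1768/0.8232 ≈ 1.011 mg/L.

1.0 mg/L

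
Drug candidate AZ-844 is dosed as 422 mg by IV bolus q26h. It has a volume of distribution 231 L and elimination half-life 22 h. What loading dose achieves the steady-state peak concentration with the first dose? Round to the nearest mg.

755 mg

f = (1/2)^(26/22) ≈ 0.440796; accumulation ratio R = 1/(1−f) ≈ 1.78826.
Loading dose to hit Cmax,ss on first dose: D_load = D_maint·R ≈ 422 × 1.78826 ≈ 754.65 mg.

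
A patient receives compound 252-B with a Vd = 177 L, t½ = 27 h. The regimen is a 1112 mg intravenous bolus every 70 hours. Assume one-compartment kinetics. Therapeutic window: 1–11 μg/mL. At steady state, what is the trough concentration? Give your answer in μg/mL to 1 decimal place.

1.2 μg/mL

k = ln2/t½ = ln2/27 ≈ 0.025672 h⁻¹; fraction remaining f = e^(−kτ) = e^(−0.025672×70) ≈ 0.1658.
Each bolus raises the concentration by D/Vd = 1112/177 ≈ 6.282 μg/mL.
Steady-state trough Cmin,ss = C₀·f/(1−f) ≈ 6.282 × 0.1658/0.8342 ≈ 1.249 μg/mL.
Trough 1.2 μg/mL vs MEC 1 μg/mL: adequate.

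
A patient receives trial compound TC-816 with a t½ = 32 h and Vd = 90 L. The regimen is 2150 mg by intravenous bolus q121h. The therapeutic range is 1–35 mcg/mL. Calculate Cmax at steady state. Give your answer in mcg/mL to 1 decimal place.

τ/t½ = 121/32 ≈ 3.7812, so fraction remaining f = (1/2)^(121/32) ≈ 0.0727.
At steady state, accumulation factor R = 1/(1 − e^(−kτ)) ≈ 1.0784.
Single-dose peak C₀ = D/Vd = 2150/90 ≈ 23.889 mcg/mL.
Steady-state peak Cmax,ss = C₀·R ≈ 23.889 × 1.0784 ≈ 25.762 mcg/mL.
Peak 25.8 mcg/mL vs MTC 35 mcg/mL: below toxic threshold.

25.8 mcg/mL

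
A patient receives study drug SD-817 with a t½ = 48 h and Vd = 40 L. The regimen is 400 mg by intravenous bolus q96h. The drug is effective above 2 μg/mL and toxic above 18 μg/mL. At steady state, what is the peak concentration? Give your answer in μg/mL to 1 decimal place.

13.3 μg/mL

τ = 96 h = 2 half-lives, so f = (1/2)^2 = 0.25.
At steady state, R = 1/(1 − 0.25) = 4/3.
Single-dose peak C₀ = D/Vd = 400/40 = 10 μg/mL.
Steady-state peak Cmax,ss = C₀·R = 10 × 4/3 ≈ 13.333 μg/mL.
Peak 13.3 μg/mL vs MTC 18 μg/mL: below toxic threshold.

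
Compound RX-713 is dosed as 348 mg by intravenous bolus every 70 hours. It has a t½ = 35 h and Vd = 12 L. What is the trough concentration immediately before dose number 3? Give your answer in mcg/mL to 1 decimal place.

9.1 mcg/mL

f = (1/2)^(τ/t½) = (1/2)^(70/35) ≈ 0.2500.
C₀ = D/Vd = 348/12 ≈ 29.000 mcg/mL.
Before the 3rd dose, 2 doses have been given. Superposition: Cmin = C₀·(f + f²).
≈ 29.000 × (0.2500 + 0.0625) ≈ 29.000 × 0.3125 ≈ 9.062 mcg/mL.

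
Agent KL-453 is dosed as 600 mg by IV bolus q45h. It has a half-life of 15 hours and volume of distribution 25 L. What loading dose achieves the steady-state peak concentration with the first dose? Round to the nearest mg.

f = (1/2)^(45/15) ≈ 0.125000; accumulation ratio R = 1/(1−f) ≈ 1.14286.
Loading dose to hit Cmax,ss on first dose: D_load = D_maint·R ≈ 600 × 1.14286 ≈ 685.72 mg.

686 mg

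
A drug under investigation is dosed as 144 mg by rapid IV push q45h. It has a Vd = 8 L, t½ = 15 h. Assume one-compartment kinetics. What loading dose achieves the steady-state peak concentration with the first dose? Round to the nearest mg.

f = (1/2)^(45/15) ≈ 0.125000; accumulation ratio R = 1/(1−f) ≈ 1.14286.
Loading dose to hit Cmax,ss on first dose: D_load = D_maint·R ≈ 144 × 1.14286 ≈ 164.57 mg.

165 mg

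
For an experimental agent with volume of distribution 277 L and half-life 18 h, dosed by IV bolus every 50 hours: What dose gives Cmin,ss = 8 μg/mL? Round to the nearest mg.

12981 mg

τ/t½ = 50/18 ≈ 2.7778, so f = (1/2)^(50/18) ≈ 0.145816.
Cmin,ss = (D/Vd)·f/(1−f), so D = Cmin,ss·Vd·(1−f)/f.
D = 8 × 277 × (1−f)/f ≈ 8 × 277 × 5.85796 ≈ 12981.24 mg.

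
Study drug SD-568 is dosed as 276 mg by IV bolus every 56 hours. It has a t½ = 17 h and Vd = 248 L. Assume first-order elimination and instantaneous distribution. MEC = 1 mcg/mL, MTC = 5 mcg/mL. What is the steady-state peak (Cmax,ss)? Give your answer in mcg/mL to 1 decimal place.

τ/t½ = 56/17 ≈ 3.2941, so fraction remaining f = (1/2)^(56/17) ≈ 0.1019.
Accumulation ratio R = 1/(1 − f) ≈ 1/0.8981 ≈ 1.1135.
Each bolus raises the concentration by D/Vd = 276/248 ≈ 1.113 mcg/mL.
Steady-state peak Cmax,ss = C₀·R ≈ 1.113 × 1.1135 ≈ 1.239 mcg/mL.
Peak 1.2 mcg/mL vs MTC 5 mcg/mL: below toxic threshold.

1.2 mcg/mL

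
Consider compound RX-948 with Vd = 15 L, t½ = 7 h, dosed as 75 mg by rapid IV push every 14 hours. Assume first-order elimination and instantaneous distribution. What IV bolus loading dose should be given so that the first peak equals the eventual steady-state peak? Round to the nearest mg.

f = (1/2)^(14/7) ≈ 0.250000; accumulation ratio R = 1/(1−f) ≈ 1.33333.
Loading dose to hit Cmax,ss on first dose: D_load = D_maint·R ≈ 75 × 1.33333 ≈ 100.00 mg.

100 mg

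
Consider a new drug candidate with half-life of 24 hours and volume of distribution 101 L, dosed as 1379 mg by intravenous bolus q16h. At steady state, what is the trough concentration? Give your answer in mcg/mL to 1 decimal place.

Over one 16-h interval, 16/24 ≈ 0.66667 half-lives elapse, leaving f ≈ 0.6300 of each dose.
Accumulation ratio R = 1/(1 − f) ≈ 1/0.3700 ≈ 2.7027.
Each bolus raises the concentration by D/Vd = 1379/101 ≈ 13.653 mcg/mL.
Cmax,ss = C₀/(1 − f) ≈ 13.653/0.3700 ≈ 36.900 mcg/mL.
One interval later, Cmin,ss = Cmax,ss·e^(−kτ) ≈ 36.900 × 0.6300 ≈ 23.247 mcg/mL.

23.2 mcg/mL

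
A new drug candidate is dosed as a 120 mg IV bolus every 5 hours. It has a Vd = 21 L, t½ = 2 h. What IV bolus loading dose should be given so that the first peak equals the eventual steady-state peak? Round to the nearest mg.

f = (1/2)^(5/2) ≈ 0.176777; accumulation ratio R = 1/(1−f) ≈ 1.21474.
Loading dose to hit Cmax,ss on first dose: D_load = D_maint·R ≈ 120 × 1.21474 ≈ 145.77 mg.

146 mg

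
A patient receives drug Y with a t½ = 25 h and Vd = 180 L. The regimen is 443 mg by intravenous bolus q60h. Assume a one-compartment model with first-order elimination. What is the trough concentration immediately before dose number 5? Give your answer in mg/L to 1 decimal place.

f = (1/2)^(τ/t½) = (1/2)^(60/25) ≈ 0.1895.
C₀ = D/Vd = 443/180 ≈ 2.461 mg/L.
Before the 5th dose, 4 doses have been given. Superposition: Cmin = C₀·(f + f² + … + f^4).
≈ 2.461 × (0.1895 + 0.0359 + 0.0068 + 0.0013) ≈ 2.461 × 0.2335 ≈ 0.575 mg/L.

0.6 mg/L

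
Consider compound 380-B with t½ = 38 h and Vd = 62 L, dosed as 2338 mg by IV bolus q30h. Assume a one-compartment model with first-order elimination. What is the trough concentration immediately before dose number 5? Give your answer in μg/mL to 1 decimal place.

f = (1/2)^(τ/t½) = (1/2)^(30/38) ≈ 0.5786.
C₀ = D/Vd = 2338/62 ≈ 37.710 μg/mL.
Before the 5th dose, 4 doses have been given. Superposition: Cmin = C₀·(f + f² + … + f^4).
≈ 37.710 × (0.5786 + 0.3348 + 0.1937 + 0.1121) ≈ 37.710 × 1.2192 ≈ 45.976 μg/mL.

46.0 μg/mL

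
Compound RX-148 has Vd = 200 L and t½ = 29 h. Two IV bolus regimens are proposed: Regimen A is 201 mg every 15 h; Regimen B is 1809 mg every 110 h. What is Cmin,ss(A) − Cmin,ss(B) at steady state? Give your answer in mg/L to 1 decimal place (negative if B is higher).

Regimen A: f = (1/2)^(15/29) ≈ 0.6987; Cmin,ss = (201/200)·f/(1−f) ≈ 2.331 mg/L.
Regimen B: f = (1/2)^(110/29) ≈ 0.0721; Cmin,ss = (1809/200)·f/(1−f) ≈ 0.703 mg/L.
Difference ≈ 2.331 − 0.703 ≈ 1.628 mg/L.

1.6 mg/L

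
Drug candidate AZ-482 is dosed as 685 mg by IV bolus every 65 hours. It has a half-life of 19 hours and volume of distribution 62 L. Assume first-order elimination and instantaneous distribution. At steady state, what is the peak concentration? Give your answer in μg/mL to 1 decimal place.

τ/t½ = 65/19 ≈ 3.4211, so fraction remaining f = (1/2)^(65/19) ≈ 0.0934.
At steady state, accumulation factor R = 1/(1 − e^(−kτ)) ≈ 1.1030.
Each bolus raises the concentration by D/Vd = 685/62 ≈ 11.048 μg/mL.
Cmax,ss = C₀/(1 − f) ≈ 11.048/0.9066 ≈ 12.186 μg/mL.

12.2 μg/mL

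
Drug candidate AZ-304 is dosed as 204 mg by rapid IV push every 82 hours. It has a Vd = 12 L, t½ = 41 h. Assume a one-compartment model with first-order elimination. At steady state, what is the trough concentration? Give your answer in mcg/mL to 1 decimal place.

τ = 82 h = 2 half-lives, so f = (1/2)^2 = 0.25.
At steady state, R = 1/(1 − 0.25) = 4/3.
Single-dose peak C₀ = D/Vd = 204/12 = 17 mcg/mL.
Steady-state peak Cmax,ss = C₀·R = 17 × 4/3 ≈ 22.667 mcg/mL.
Steady-state trough Cmin,ss = Cmax,ss·f ≈ 22.667 × 0.25 ≈ 5.667 mcg/mL.

5.7 mcg/mL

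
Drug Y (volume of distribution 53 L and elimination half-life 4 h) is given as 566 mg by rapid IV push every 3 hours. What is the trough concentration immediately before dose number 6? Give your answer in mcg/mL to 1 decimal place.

f = (1/2)^(τ/t½) = (1/2)^(3/4) ≈ 0.5946.
C₀ = D/Vd = 566/53 ≈ 10.679 mcg/mL.
Before the 6th dose, 5 doses have been given. Superposition: Cmin = C₀·(f + f² + … + f^5).
≈ 10.679 × (0.5946 + 0.3535 + 0.2102 + 0.1250 + 0.0743) ≈ 10.679 × 1.3576 ≈ 14.498 mcg/mL.

14.5 mcg/mL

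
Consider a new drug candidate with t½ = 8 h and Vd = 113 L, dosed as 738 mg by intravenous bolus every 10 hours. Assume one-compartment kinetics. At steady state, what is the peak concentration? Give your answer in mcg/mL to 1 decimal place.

τ/t½ = 10/8 ≈ 1.25, so fraction remaining f = (1/2)^(10/8) ≈ 0.4204.
Accumulation ratio R = 1/(1 − f) ≈ 1/0.5796 ≈ 1.7253.
Each bolus raises the concentration by D/Vd = 738/113 ≈ 6.531 mcg/mL.
Steady-state peak Cmax,ss = C₀·R ≈ 6.531 × 1.7253 ≈ 11.268 mcg/mL.

11.3 mcg/mL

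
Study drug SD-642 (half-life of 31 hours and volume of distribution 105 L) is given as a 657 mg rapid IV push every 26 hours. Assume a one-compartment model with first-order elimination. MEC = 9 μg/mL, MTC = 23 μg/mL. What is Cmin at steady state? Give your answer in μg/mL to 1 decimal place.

7.9 μg/mL

τ/t½ = 26/31 ≈ 0.83871, so fraction remaining f = (1/2)^(26/31) ≈ 0.5591.
At steady state, accumulation factor R = 1/(1 − e^(−kτ)) ≈ 2.2681.
Single-dose peak C₀ = D/Vd = 657/105 ≈ 6.257 μg/mL.
Cmax,ss = C₀/(1 − f) ≈ 6.257/0.4409 ≈ 14.191 μg/mL.
Steady-state trough Cmin,ss = Cmax,ss·f ≈ 14.191 × 0.5591 ≈ 7.934 μg/mL.
Trough 7.9 μg/mL vs MEC 9 μg/mL: subtherapeutic.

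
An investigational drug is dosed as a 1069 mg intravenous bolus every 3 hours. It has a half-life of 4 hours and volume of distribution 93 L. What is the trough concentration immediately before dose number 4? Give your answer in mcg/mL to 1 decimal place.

f = (1/2)^(τ/t½) = (1/2)^(3/4) ≈ 0.5946.
C₀ = D/Vd = 1069/93 ≈ 11.495 mcg/mL.
Before the 4th dose, 3 doses have been given. Superposition: Cmin = C₀·(f + f² + … + f^3).
≈ 11.495 × (0.5946 + 0.3535 + 0.2102) ≈ 11.495 × 1.1583 ≈ 13.315 mcg/mL.

13.3 mcg/mL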